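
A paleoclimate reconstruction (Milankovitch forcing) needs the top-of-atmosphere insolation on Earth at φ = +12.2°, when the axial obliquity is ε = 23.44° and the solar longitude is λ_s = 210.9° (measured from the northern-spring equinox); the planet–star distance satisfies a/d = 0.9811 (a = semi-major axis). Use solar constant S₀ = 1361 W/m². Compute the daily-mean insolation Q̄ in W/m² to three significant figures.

Q̄ ≈ 371 W/m²

Solar declination: sin δ = sin ε · sin λ_s = sin 23.44° × sin 210.9° = -0.20428, so δ = -11.787°.
cos H₀ = −tan(+12.2°) tan(-11.787°) = 0.0451, H₀ = 1.5257 rad.
Bracket: H₀ sin φ sin δ + cos φ cos δ sin H₀ = 1.5257×0.21132×-0.20428 + 0.97742×0.97891×0.99898 = -0.065862 + 0.955830 = 0.889968.
Inverse-square distance factor (a/d)² = 0.9811² = 0.962557.
Q̄ = (S₀/π) × 0.962557 × [bracket] = (1361/π) × 0.962557 × 0.889968 = 371.1 W/m².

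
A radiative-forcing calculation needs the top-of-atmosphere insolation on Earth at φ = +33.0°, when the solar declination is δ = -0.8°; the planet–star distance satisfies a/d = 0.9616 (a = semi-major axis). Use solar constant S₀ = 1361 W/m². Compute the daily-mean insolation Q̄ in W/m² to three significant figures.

cos H₀ = −tan(+33.0°) tan(-0.800°) = 0.0091, H₀ = 1.5617 rad.
Bracket: H₀ sin φ sin δ + cos φ cos δ sin H₀ = 1.5617×0.54464×-0.01396 + 0.83867×0.99990×0.99996 = -0.011874 + 0.838553 = 0.826679.
Inverse-square distance factor (a/d)² = 0.9616² = 0.924675.
Q̄ = (S₀/π) × 0.924675 × [bracket] = (1361/π) × 0.924675 × 0.826679 = 331.2 W/m².

Q̄ ≈ 331 W/m²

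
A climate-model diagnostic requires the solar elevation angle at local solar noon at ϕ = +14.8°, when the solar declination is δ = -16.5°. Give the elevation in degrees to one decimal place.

At local noon the hour angle is zero, so the zenith angle equals |ϕ − δ| = |+14.8° − (-16.500°)| = 31.300°.
Elevation = 90° − 31.300° = 58.7°.

58.7°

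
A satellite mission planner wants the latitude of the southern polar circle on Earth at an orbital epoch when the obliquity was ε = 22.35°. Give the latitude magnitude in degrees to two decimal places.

The polar circle is the lowest latitude that experiences at least one full rotation of continuous darkness at the northern-summer solstice; it lies at |ϕ| = 90° − ε = 90° − 22.35° = 67.65°.

67.65°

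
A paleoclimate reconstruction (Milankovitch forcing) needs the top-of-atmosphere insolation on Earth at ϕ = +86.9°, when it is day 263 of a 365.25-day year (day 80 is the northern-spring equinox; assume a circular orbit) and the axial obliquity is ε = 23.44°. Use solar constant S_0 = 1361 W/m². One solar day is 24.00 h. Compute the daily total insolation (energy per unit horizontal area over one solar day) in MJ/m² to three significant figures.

Solar longitude: L_s = 360° × (263 − 80)/365.25 = 180.370°.
sin δ = sin 23.44° × sin 180.370° = -0.00257, so δ = -0.147°.
cos h₀ = −tan(+86.9°) tan(-0.147°) = 0.0474, h₀ = 1.5234 rad.
Bracket: h₀ sin ϕ sin δ + cos ϕ cos δ sin h₀ = 1.5234×0.99854×-0.00257 + 0.05408×1.00000×0.99888 = -0.003909 + 0.054019 = 0.050110.
Q̄ = (S_0/π) × [bracket] = (1361/π) × 0.050110 = 21.709 W/m².
Daily total = Q̄ × 24.00 h × 3600 s/h = 21.709 × 24.00 × 3600 / 10⁶ = 1.876 MJ/m².

1.88 MJ/m²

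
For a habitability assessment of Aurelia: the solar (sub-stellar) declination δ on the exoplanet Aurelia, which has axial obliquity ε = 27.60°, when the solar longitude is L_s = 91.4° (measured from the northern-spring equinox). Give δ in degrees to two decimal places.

δ = +27.59°

sin δ = sin ε · sin L_s = sin 27.60° × sin 91.4° = 0.463158.
δ = arcsin(0.463158) = +27.59°.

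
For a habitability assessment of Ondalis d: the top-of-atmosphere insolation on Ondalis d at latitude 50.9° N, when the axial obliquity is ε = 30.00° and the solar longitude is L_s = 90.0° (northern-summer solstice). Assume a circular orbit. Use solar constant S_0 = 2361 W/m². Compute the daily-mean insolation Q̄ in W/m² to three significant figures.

Solar declination: sin δ = sin ε · sin L_s = sin 30.00° × sin 90.0° = 0.50000, so δ = +30.000°.
cos h₀ = −tan(+50.9°) tan(+30.000°) = -0.7104, h₀ = 2.3609 rad.
Bracket: h₀ sin ϕ sin δ + cos ϕ cos δ sin h₀ = 2.3609×0.77605×0.50000 + 0.63068×0.86603×0.70377 = 0.916088 + 0.384391 = 1.300479.
Q̄ = (S_0/π) × [bracket] = (2361/π) × 1.300479 = 977.3 W/m².

Q̄ ≈ 977 W/m²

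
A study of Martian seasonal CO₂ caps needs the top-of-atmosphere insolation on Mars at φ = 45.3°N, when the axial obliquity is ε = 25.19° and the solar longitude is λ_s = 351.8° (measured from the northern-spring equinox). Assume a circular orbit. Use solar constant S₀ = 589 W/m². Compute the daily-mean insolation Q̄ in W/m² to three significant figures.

Solar declination: sin δ = sin ε · sin λ_s = sin 25.19° × sin 351.8° = -0.06071, so δ = -3.480°.
cos H₀ = −tan(+45.3°) tan(-3.480°) = 0.0615, H₀ = 1.5093 rad.
Bracket: H₀ sin φ sin δ + cos φ cos δ sin H₀ = 1.5093×0.71080×-0.06071 + 0.70339×0.99816×0.99811 = -0.065130 + 0.700769 = 0.635639.
Q̄ = (S₀/π) × [bracket] = (589/π) × 0.635639 = 119.2 W/m².

Q̄ ≈ 119 W/m²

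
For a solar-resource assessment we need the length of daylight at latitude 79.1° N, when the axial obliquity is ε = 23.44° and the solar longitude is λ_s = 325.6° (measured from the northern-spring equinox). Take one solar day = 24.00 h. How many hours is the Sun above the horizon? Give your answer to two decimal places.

Solar declination: sin δ = sin ε · sin λ_s = sin 23.44° × sin 325.6° = -0.22474, so δ = -12.987°.
cos H₀ = −tan φ · tan δ = 1.1977 ≥ 1, so the Sun never rises (polar night) and H₀ = 0.
Daylight = 2H₀/(2π) × 24.00 h = (0.0000/π) × 24.00 = 0.00 h.

0.00 h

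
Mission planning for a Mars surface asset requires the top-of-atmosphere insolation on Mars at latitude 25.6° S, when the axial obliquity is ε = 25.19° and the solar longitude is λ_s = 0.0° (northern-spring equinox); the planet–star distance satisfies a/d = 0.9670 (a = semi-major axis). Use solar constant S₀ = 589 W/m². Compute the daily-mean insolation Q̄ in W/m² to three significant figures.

Solar declination: sin δ = sin ε · sin λ_s = sin 25.19° × sin 0.0° = 0.00000, so δ = +0.000°.
cos H₀ = −tan(-25.6°) tan(+0.000°) = 0.0000, H₀ = 1.5708 rad.
Bracket: H₀ sin φ sin δ + cos φ cos δ sin H₀ = 1.5708×-0.43209×0.00000 + 0.90183×1.00000×1.00000 = -0.000000 + 0.901830 = 0.901830.
Inverse-square distance factor (a/d)² = 0.9670² = 0.935089.
Q̄ = (S₀/π) × 0.935089 × [bracket] = (589/π) × 0.935089 × 0.901830 = 158.1 W/m².

Q̄ ≈ 158 W/m²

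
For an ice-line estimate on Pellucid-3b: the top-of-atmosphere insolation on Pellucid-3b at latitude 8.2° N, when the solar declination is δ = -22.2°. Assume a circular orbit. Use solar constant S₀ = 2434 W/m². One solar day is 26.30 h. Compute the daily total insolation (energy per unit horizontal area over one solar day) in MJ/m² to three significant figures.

cos H₀ = −tan(+8.2°) tan(-22.200°) = 0.0588, H₀ = 1.5120 rad.
Bracket: H₀ sin φ sin δ + cos φ cos δ sin H₀ = 1.5120×0.14263×-0.37784 + 0.98978×0.92587×0.99827 = -0.081484 + 0.914822 = 0.833338.
Q̄ = (S₀/π) × [bracket] = (2434/π) × 0.833338 = 645.64 W/m².
Daily total = Q̄ × 26.30 h × 3600 s/h = 645.64 × 26.30 × 3600 / 10⁶ = 61.13 MJ/m².

61.1 MJ/m²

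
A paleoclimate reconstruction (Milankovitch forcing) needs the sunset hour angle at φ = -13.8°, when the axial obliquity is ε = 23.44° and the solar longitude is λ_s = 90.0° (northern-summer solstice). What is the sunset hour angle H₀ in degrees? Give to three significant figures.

Solar declination: sin δ = sin ε · sin λ_s = sin 23.44° × sin 90.0° = 0.39779, so δ = +23.440°.
cos H₀ = −tan φ · tan δ = −tan(-13.8°) × tan(+23.440°) = 0.1065, so H₀ = 1.4641 rad = 83.89°.

H₀ = 83.9°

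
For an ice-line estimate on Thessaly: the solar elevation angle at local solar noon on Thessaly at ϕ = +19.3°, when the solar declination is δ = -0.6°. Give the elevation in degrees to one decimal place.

70.1°

At local noon the hour angle is zero, so the zenith angle equals |ϕ − δ| = |+19.3° − (-0.600°)| = 19.900°.
Elevation = 90° − 19.900° = 70.1°.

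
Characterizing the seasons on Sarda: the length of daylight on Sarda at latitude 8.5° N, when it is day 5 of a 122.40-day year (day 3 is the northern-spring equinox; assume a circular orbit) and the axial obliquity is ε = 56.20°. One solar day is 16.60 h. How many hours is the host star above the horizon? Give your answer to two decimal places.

8.37 h

Solar longitude: λ_s = 360° × (5 − 3)/122.40 = 5.882°.
sin δ = sin 56.20° × sin 5.882° = 0.08516, so δ = +4.885°.
cos H₀ = −tan φ · tan δ = −tan(+8.5°) × tan(+4.885°) = -0.0128, so H₀ = 1.5836 rad = 90.73°.
Daylight = 2H₀/(2π) × 16.60 h = (1.5836/π) × 16.60 = 8.37 h.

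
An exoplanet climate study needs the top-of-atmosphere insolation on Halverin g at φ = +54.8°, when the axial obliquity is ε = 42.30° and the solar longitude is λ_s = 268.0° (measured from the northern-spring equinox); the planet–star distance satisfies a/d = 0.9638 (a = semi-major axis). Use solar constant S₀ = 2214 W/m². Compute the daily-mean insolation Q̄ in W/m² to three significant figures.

Q̄ ≈ 0.00 W/m²

Solar declination: sin δ = sin ε · sin λ_s = sin 42.30° × sin 268.0° = -0.67260, so δ = -42.268°.
cos H₀ = −tan(+54.8°) tan(-42.268°) = 1.2885 ≥ 1 ⇒ polar night, H₀ = 0 and Q̄ = 0.
Inverse-square distance factor (a/d)² = 0.9638² = 0.928910.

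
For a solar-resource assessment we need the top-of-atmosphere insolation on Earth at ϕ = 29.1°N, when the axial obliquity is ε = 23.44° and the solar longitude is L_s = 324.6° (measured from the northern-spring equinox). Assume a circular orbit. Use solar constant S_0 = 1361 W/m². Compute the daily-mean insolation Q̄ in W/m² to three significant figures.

Solar declination: sin δ = sin ε · sin L_s = sin 23.44° × sin 324.6° = -0.23043, so δ = -13.322°.
cos h₀ = −tan(+29.1°) tan(-13.322°) = 0.1318, h₀ = 1.4386 rad.
Bracket: h₀ sin ϕ sin δ + cos ϕ cos δ sin h₀ = 1.4386×0.48634×-0.23043 + 0.87377×0.97309×0.99128 = -0.161220 + 0.842843 = 0.681623.
Q̄ = (S_0/π) × [bracket] = (1361/π) × 0.681623 = 295.3 W/m².

Q̄ ≈ 295 W/m²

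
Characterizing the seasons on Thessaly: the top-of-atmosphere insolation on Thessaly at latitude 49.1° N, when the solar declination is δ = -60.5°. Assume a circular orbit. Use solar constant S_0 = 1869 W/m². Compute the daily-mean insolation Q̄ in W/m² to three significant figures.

Q̄ ≈ 0.00 W/m²

cos h₀ = −tan(+49.1°) tan(-60.500°) = 2.0405 ≥ 1 ⇒ polar night, h₀ = 0 and Q̄ = 0.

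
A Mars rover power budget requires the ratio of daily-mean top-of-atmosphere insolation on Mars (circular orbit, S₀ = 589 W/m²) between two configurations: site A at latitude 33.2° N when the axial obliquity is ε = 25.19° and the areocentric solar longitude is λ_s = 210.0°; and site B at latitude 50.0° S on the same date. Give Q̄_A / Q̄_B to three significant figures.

Q̄_A / Q̄_B ≈ 0.710

— Configuration A (φ=+33.2°):
sin δ = sin 25.19° × sin 210.0° = -0.21281, so δ = -12.287°.
cos H₀ = −tan(+33.2°) tan(-12.287°) = 0.1425, H₀ = 1.4278 rad.
Bracket: H₀ sin φ sin δ + cos φ cos δ sin H₀ = 1.4278×0.54756×-0.21281 + 0.83676×0.97709×0.98979 = -0.166376 + 0.809242 = 0.642866.
Q̄ = (S₀/π) × [bracket] = (589/π) × 0.642866 = 120.53 W/m².
— Configuration B (φ=-50.0°):
cos H₀ = −tan(-50.0°) tan(-12.287°) = -0.2596, H₀ = 1.8334 rad.
Bracket: H₀ sin φ sin δ + cos φ cos δ sin H₀ = 1.8334×-0.76604×-0.21281 + 0.64279×0.97709×0.96573 = 0.298883 + 0.606540 = 0.905423.
Q̄ = (S₀/π) × [bracket] = (589/π) × 0.905423 = 169.75 W/m².
Ratio Q̄_A / Q̄_B = 120.53 / 169.75 = 0.7100.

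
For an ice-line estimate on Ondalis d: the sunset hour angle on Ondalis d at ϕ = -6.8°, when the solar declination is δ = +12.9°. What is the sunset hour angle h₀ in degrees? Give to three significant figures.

h₀ = 88.4°

cos h₀ = −tan ϕ · tan δ = −tan(-6.8°) × tan(+12.900°) = 0.0273, so h₀ = 1.5435 rad = 88.44°.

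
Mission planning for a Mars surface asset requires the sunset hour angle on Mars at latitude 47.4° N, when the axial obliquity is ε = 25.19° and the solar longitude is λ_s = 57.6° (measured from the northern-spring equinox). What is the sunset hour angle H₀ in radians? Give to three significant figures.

Solar declination: sin δ = sin ε · sin λ_s = sin 25.19° × sin 57.6° = 0.35936, so δ = +21.061°.
cos H₀ = −tan φ · tan δ = −tan(+47.4°) × tan(+21.061°) = -0.4188, so H₀ = 2.0029 rad = 114.76°.

H₀ = 2.00 rad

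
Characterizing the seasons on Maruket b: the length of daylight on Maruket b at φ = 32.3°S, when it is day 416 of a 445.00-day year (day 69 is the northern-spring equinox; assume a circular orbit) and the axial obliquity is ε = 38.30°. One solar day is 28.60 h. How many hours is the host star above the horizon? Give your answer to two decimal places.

18.91 h

Solar longitude: λ_s = 360° × (416 − 69)/445.00 = 280.719°.
sin δ = sin 38.30° × sin 280.719° = -0.60896, so δ = -37.515°.
cos H₀ = −tan φ · tan δ = −tan(-32.3°) × tan(-37.515°) = -0.4853, so H₀ = 2.0775 rad = 119.03°.
Daylight = 2H₀/(2π) × 28.60 h = (2.0775/π) × 28.60 = 18.91 h.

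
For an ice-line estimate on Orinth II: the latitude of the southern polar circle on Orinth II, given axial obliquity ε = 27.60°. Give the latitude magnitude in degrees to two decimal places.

The polar circle is the lowest latitude that experiences at least one full rotation of continuous darkness at the northern-summer solstice; it lies at |ϕ| = 90° − ε = 90° − 27.60° = 62.40°.

62.40°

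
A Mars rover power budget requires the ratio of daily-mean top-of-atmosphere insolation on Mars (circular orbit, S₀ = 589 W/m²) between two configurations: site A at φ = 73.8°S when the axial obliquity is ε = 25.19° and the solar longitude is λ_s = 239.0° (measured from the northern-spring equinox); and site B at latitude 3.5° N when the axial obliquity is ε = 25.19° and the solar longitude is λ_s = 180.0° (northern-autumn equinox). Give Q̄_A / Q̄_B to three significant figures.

Q̄_A / Q̄_B ≈ 1.10

— Configuration A (φ=-73.8°):
Solar declination: sin δ = sin ε · sin λ_s = sin 25.19° × sin 239.0° = -0.36483, so δ = -21.397°.
cos H₀ = −tan(-73.8°) tan(-21.397°) = -1.3487 ≤ −1 ⇒ polar day, H₀ = π.
Bracket: H₀ sin φ sin δ + cos φ cos δ sin H₀ = 3.1416×-0.96029×-0.36483 + 0.27899×0.93107×0.00000 = 1.100636 + 0.000000 = 1.100636.
Q̄ = (S₀/π) × [bracket] = (589/π) × 1.100636 = 206.35 W/m².
— Configuration B (φ=+3.5°):
Solar declination: sin δ = sin ε · sin λ_s = sin 25.19° × sin 180.0° = 0.00000, so δ = +0.000°.
cos H₀ = −tan(+3.5°) tan(+0.000°) = -0.0000, H₀ = 1.5708 rad.
Bracket: H₀ sin φ sin δ + cos φ cos δ sin H₀ = 1.5708×0.06105×0.00000 + 0.99813×1.00000×1.00000 = 0.000000 + 0.998130 = 0.998130.
Q̄ = (S₀/π) × [bracket] = (589/π) × 0.998130 = 187.13 W/m².
Ratio Q̄_A / Q̄_B = 206.35 / 187.13 = 1.103.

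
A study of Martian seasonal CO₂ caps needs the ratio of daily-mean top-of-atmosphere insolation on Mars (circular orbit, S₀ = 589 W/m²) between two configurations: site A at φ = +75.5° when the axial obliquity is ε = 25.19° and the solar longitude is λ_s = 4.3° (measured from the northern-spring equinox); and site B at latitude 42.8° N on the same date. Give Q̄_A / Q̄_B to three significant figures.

— Configuration A (φ=+75.5°):
Solar declination: sin δ = sin ε · sin λ_s = sin 25.19° × sin 4.3° = 0.03191, so δ = +1.829°.
cos H₀ = −tan(+75.5°) tan(+1.829°) = -0.1235, H₀ = 1.6946 rad.
Bracket: H₀ sin φ sin δ + cos φ cos δ sin H₀ = 1.6946×0.96815×0.03191 + 0.25038×0.99949×0.99235 = 0.052352 + 0.248338 = 0.300690.
Q̄ = (S₀/π) × [bracket] = (589/π) × 0.300690 = 56.375 W/m².
— Configuration B (φ=+42.8°):
cos H₀ = −tan(+42.8°) tan(+1.829°) = -0.0296, H₀ = 1.6004 rad.
Bracket: H₀ sin φ sin δ + cos φ cos δ sin H₀ = 1.6004×0.67944×0.03191 + 0.73373×0.99949×0.99956 = 0.034698 + 0.733033 = 0.767731.
Q̄ = (S₀/π) × [bracket] = (589/π) × 0.767731 = 143.94 W/m².
Ratio Q̄_A / Q̄_B = 56.375 / 143.94 = 0.3917.

Q̄_A / Q̄_B ≈ 0.392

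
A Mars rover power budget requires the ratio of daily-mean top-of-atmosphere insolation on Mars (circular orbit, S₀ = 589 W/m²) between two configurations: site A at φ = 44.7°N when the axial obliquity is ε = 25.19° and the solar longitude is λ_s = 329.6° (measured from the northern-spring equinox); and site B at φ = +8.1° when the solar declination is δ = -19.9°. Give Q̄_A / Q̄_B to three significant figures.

Q̄_A / Q̄_B ≈ 0.552

— Configuration A (φ=+44.7°):
Solar declination: sin δ = sin ε · sin λ_s = sin 25.19° × sin 329.6° = -0.21538, so δ = -12.438°.
cos H₀ = −tan(+44.7°) tan(-12.438°) = 0.2183, H₀ = 1.3508 rad.
Bracket: H₀ sin φ sin δ + cos φ cos δ sin H₀ = 1.3508×0.70339×-0.21538 + 0.71080×0.97653×0.97589 = -0.204641 + 0.677382 = 0.472741.
Q̄ = (S₀/π) × [bracket] = (589/π) × 0.472741 = 88.632 W/m².
— Configuration B (φ=+8.1°):
cos H₀ = −tan(+8.1°) tan(-19.900°) = 0.0515, H₀ = 1.5193 rad.
Bracket: H₀ sin φ sin δ + cos φ cos δ sin H₀ = 1.5193×0.14090×-0.34038 + 0.99002×0.94029×0.99867 = -0.072865 + 0.929668 = 0.856803.
Q̄ = (S₀/π) × [bracket] = (589/π) × 0.856803 = 160.64 W/m².
Ratio Q̄_A / Q̄_B = 88.632 / 160.64 = 0.5517.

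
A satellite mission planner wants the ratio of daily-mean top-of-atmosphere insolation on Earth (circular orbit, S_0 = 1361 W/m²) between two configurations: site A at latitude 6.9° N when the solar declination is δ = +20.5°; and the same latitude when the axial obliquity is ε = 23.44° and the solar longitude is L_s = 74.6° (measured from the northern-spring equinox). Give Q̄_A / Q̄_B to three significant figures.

Q̄_A / Q̄_B ≈ 1.01

— Configuration A (ϕ=+6.9°):
cos h₀ = −tan(+6.9°) tan(+20.500°) = -0.0452, h₀ = 1.6161 rad.
Bracket: h₀ sin ϕ sin δ + cos ϕ cos δ sin h₀ = 1.6161×0.12014×0.35021 + 0.99276×0.93667×0.99898 = 0.067996 + 0.928940 = 0.996936.
Q̄ = (S_0/π) × [bracket] = (1361/π) × 0.996936 = 431.89 W/m².
— Configuration B (ϕ=+6.9°):
Solar declination: sin δ = sin ε · sin L_s = sin 23.44° × sin 74.6° = 0.38351, so δ = +22.551°.
cos h₀ = −tan(+6.9°) tan(+22.551°) = -0.0503, h₀ = 1.6211 rad.
Bracket: h₀ sin ϕ sin δ + cos ϕ cos δ sin h₀ = 1.6211×0.12014×0.38351 + 0.99276×0.92354×0.99874 = 0.074692 + 0.915698 = 0.990390.
Q̄ = (S_0/π) × [bracket] = (1361/π) × 0.990390 = 429.06 W/m².
Ratio Q̄_A / Q̄_B = 431.89 / 429.06 = 1.007.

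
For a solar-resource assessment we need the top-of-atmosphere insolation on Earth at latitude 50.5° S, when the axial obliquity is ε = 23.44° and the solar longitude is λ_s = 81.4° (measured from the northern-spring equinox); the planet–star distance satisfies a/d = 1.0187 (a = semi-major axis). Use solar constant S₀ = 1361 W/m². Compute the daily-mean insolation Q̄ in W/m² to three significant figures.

Q̄ ≈ 84.9 W/m²

Solar declination: sin δ = sin ε · sin λ_s = sin 23.44° × sin 81.4° = 0.39332, so δ = +23.161°.
cos H₀ = −tan(-50.5°) tan(+23.161°) = 0.5190, H₀ = 1.0252 rad.
Bracket: H₀ sin φ sin δ + cos φ cos δ sin H₀ = 1.0252×-0.77162×0.39332 + 0.63608×0.91940×0.85480 = -0.311142 + 0.499897 = 0.188755.
Inverse-square distance factor (a/d)² = 1.0187² = 1.037750.
Q̄ = (S₀/π) × 1.037750 × [bracket] = (1361/π) × 1.037750 × 0.188755 = 84.86 W/m².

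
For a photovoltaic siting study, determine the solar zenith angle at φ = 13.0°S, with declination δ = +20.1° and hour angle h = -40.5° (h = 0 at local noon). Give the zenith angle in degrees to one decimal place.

cos θ_z = sin φ sin δ + cos φ cos δ cos h = -0.077307 + 0.695791 = 0.618484.
θ_z = arccos(0.618484) = 51.8°.

θ_z = 51.8°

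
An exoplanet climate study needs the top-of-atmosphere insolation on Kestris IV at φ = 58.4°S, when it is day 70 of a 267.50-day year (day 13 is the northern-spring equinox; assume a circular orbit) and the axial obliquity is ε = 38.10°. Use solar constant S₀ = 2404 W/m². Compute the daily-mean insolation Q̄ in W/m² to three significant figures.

Solar longitude: λ_s = 360° × (70 − 13)/267.50 = 76.710°.
sin δ = sin 38.10° × sin 76.710° = 0.60051, so δ = +36.907°.
cos H₀ = −tan(-58.4°) tan(+36.907°) = 1.2207 ≥ 1 ⇒ polar night, H₀ = 0 and Q̄ = 0.

Q̄ ≈ 0.00 W/m²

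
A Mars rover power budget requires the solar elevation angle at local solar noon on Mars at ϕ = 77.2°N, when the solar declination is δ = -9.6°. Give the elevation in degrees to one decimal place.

3.2°

At local noon the hour angle is zero, so the zenith angle equals |ϕ − δ| = |+77.2° − (-9.600°)| = 86.800°.
Elevation = 90° − 86.800° = 3.2°.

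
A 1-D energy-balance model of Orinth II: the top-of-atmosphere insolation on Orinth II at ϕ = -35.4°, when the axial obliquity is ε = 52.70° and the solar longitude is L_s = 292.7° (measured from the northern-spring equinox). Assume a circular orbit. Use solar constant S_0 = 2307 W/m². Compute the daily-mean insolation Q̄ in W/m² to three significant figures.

Solar declination: sin δ = sin ε · sin L_s = sin 52.70° × sin 292.7° = -0.73385, so δ = -47.211°.
cos h₀ = −tan(-35.4°) tan(-47.211°) = -0.7677, h₀ = 2.4461 rad.
Bracket: h₀ sin ϕ sin δ + cos ϕ cos δ sin h₀ = 2.4461×-0.57928×-0.73385 + 0.81513×0.67931×0.64077 = 1.039848 + 0.354811 = 1.394659.
Q̄ = (S_0/π) × [bracket] = (2307/π) × 1.394659 = 1024 W/m².

Q̄ ≈ 1.02e+03 W/m²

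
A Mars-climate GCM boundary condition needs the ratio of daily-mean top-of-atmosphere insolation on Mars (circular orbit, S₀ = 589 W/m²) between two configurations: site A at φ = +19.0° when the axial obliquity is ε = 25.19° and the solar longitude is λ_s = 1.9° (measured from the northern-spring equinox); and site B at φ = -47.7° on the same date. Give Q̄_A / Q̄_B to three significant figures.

— Configuration A (φ=+19.0°):
Solar declination: sin δ = sin ε · sin λ_s = sin 25.19° × sin 1.9° = 0.01411, so δ = +0.809°.
cos H₀ = −tan(+19.0°) tan(+0.809°) = -0.0049, H₀ = 1.5757 rad.
Bracket: H₀ sin φ sin δ + cos φ cos δ sin H₀ = 1.5757×0.32557×0.01411 + 0.94552×0.99990×0.99999 = 0.007238 + 0.945416 = 0.952654.
Q̄ = (S₀/π) × [bracket] = (589/π) × 0.952654 = 178.61 W/m².
— Configuration B (φ=-47.7°):
cos H₀ = −tan(-47.7°) tan(+0.809°) = 0.0155, H₀ = 1.5553 rad.
Bracket: H₀ sin φ sin δ + cos φ cos δ sin H₀ = 1.5553×-0.73963×0.01411 + 0.67301×0.99990×0.99988 = -0.016231 + 0.672862 = 0.656631.
Q̄ = (S₀/π) × [bracket] = (589/π) × 0.656631 = 123.11 W/m².
Ratio Q̄_A / Q̄_B = 178.61 / 123.11 = 1.451.

Q̄_A / Q̄_B ≈ 1.45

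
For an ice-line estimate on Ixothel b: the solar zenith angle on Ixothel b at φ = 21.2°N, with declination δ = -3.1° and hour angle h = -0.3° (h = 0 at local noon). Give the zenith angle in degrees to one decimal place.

cos θ_z = sin φ sin δ + cos φ cos δ cos h = -0.019556 + 0.930947 = 0.911391.
θ_z = arccos(0.911391) = 24.3°.

θ_z = 24.3°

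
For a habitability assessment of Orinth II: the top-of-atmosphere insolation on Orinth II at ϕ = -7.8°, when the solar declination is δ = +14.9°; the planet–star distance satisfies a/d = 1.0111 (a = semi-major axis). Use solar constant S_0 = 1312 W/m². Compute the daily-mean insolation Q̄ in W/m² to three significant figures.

cos h₀ = −tan(-7.8°) tan(+14.900°) = 0.0364, h₀ = 1.5343 rad.
Bracket: h₀ sin ϕ sin δ + cos ϕ cos δ sin h₀ = 1.5343×-0.13572×0.25713 + 0.99075×0.96638×0.99934 = -0.053544 + 0.956809 = 0.903265.
Inverse-square distance factor (a/d)² = 1.0111² = 1.022323.
Q̄ = (S_0/π) × 1.022323 × [bracket] = (1312/π) × 1.022323 × 0.903265 = 385.6 W/m².

Q̄ ≈ 386 W/m²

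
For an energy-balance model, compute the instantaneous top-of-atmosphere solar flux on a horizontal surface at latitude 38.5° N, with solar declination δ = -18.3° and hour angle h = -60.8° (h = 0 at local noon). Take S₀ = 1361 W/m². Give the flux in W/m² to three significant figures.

cos θ_z = sin φ sin δ + cos φ cos δ cos h = -0.195465 + 0.362493 = 0.167028.
Flux = S₀ · cos θ_z = 1361 × 0.167028 = 227.3 W/m².

227 W/m²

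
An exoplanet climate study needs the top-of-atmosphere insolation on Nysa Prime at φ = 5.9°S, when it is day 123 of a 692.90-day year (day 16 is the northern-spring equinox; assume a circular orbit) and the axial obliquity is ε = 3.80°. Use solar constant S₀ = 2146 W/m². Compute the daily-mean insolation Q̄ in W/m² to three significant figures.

Q̄ ≈ 672 W/m²

Solar longitude: λ_s = 360° × (123 − 16)/692.90 = 55.592°.
sin δ = sin 3.80° × sin 55.592° = 0.05468, so δ = +3.134°.
cos H₀ = −tan(-5.9°) tan(+3.134°) = 0.0057, H₀ = 1.5651 rad.
Bracket: H₀ sin φ sin δ + cos φ cos δ sin H₀ = 1.5651×-0.10279×0.05468 + 0.99470×0.99850×0.99998 = -0.008797 + 0.993188 = 0.984391.
Q̄ = (S₀/π) × [bracket] = (2146/π) × 0.984391 = 672.4 W/m².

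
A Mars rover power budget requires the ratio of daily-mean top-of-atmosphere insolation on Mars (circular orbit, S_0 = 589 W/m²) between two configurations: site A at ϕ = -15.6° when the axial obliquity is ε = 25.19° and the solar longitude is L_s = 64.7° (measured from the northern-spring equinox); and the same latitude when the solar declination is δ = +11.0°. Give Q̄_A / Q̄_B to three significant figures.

Q̄_A / Q̄_B ≈ 0.846

— Configuration A (ϕ=-15.6°):
Solar declination: sin δ = sin ε · sin L_s = sin 25.19° × sin 64.7° = 0.38480, so δ = +22.631°.
cos h₀ = −tan(-15.6°) tan(+22.631°) = 0.1164, h₀ = 1.4541 rad.
Bracket: h₀ sin ϕ sin δ + cos ϕ cos δ sin h₀ = 1.4541×-0.26892×0.38480 + 0.96316×0.92300×0.99320 = -0.150471 + 0.882952 = 0.732481.
Q̄ = (S_0/π) × [bracket] = (589/π) × 0.732481 = 137.33 W/m².
— Configuration B (ϕ=-15.6°):
cos h₀ = −tan(-15.6°) tan(+11.000°) = 0.0543, h₀ = 1.5165 rad.
Bracket: h₀ sin ϕ sin δ + cos ϕ cos δ sin h₀ = 1.5165×-0.26892×0.19081 + 0.96316×0.98163×0.99853 = -0.077816 + 0.944077 = 0.866261.
Q̄ = (S_0/π) × [bracket] = (589/π) × 0.866261 = 162.41 W/m².
Ratio Q̄_A / Q̄_B = 137.33 / 162.41 = 0.8456.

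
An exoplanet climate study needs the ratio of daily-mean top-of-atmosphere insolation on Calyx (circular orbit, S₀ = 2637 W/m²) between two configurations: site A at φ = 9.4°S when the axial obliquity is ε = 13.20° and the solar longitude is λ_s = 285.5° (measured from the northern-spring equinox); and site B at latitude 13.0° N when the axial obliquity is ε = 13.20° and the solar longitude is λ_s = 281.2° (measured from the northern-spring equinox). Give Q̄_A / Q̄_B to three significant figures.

Q̄_A / Q̄_B ≈ 1.17

— Configuration A (φ=-9.4°):
Solar declination: sin δ = sin ε · sin λ_s = sin 13.20° × sin 285.5° = -0.22005, so δ = -12.712°.
cos H₀ = −tan(-9.4°) tan(-12.712°) = -0.0373, H₀ = 1.6081 rad.
Bracket: H₀ sin φ sin δ + cos φ cos δ sin H₀ = 1.6081×-0.16333×-0.22005 + 0.98657×0.97549×0.99930 = 0.057796 + 0.961715 = 1.019511.
Q̄ = (S₀/π) × [bracket] = (2637/π) × 1.019511 = 855.76 W/m².
— Configuration B (φ=+13.0°):
Solar declination: sin δ = sin ε · sin λ_s = sin 13.20° × sin 281.2° = -0.22400, so δ = -12.944°.
cos H₀ = −tan(+13.0°) tan(-12.944°) = 0.0531, H₀ = 1.5177 rad.
Bracket: H₀ sin φ sin δ + cos φ cos δ sin H₀ = 1.5177×0.22495×-0.22400 + 0.97437×0.97459×0.99859 = -0.076475 + 0.948272 = 0.871797.
Q̄ = (S₀/π) × [bracket] = (2637/π) × 0.871797 = 731.77 W/m².
Ratio Q̄_A / Q̄_B = 855.76 / 731.77 = 1.169.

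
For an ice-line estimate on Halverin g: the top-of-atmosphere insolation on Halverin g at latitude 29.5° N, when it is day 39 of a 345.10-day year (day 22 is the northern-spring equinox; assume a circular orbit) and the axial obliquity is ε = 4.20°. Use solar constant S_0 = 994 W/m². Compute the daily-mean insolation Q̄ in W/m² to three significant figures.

Solar longitude: L_s = 360° × (39 − 22)/345.10 = 17.734°.
sin δ = sin 4.20° × sin 17.734° = 0.02231, so δ = +1.278°.
cos h₀ = −tan(+29.5°) tan(+1.278°) = -0.0126, h₀ = 1.5834 rad.
Bracket: h₀ sin ϕ sin δ + cos ϕ cos δ sin h₀ = 1.5834×0.49242×0.02231 + 0.87036×0.99975×0.99992 = 0.017395 + 0.870073 = 0.887468.
Q̄ = (S_0/π) × [bracket] = (994/π) × 0.887468 = 280.8 W/m².

Q̄ ≈ 281 W/m²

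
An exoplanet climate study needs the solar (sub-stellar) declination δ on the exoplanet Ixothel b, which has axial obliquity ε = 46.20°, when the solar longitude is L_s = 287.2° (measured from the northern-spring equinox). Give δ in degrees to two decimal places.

sin δ = sin ε · sin L_s = sin 46.20° × sin 287.2° = -0.689482.
δ = arcsin(-0.689482) = -43.59°.

δ = -43.59°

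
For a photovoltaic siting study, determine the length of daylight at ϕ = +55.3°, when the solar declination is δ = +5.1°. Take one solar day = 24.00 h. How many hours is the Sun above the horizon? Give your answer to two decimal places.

12.99 h

cos h₀ = −tan ϕ · tan δ = −tan(+55.3°) × tan(+5.100°) = -0.1289, so h₀ = 1.7000 rad = 97.41°.
Daylight = 2h₀/(2π) × 24.00 h = (1.7000/π) × 24.00 = 12.99 h.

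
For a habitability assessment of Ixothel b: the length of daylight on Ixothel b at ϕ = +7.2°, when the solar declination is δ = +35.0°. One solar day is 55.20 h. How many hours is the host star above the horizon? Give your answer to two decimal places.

29.16 h

cos h₀ = −tan ϕ · tan δ = −tan(+7.2°) × tan(+35.000°) = -0.0885, so h₀ = 1.6594 rad = 95.07°.
Daylight = 2h₀/(2π) × 55.20 h = (1.6594/π) × 55.20 = 29.16 h.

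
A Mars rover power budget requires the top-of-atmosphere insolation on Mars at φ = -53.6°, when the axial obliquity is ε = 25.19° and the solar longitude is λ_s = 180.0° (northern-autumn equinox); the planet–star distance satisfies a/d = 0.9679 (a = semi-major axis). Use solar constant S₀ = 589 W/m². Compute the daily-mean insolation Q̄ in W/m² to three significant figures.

Solar declination: sin δ = sin ε · sin λ_s = sin 25.19° × sin 180.0° = 0.00000, so δ = +0.000°.
cos H₀ = −tan(-53.6°) tan(+0.000°) = 0.0000, H₀ = 1.5708 rad.
Bracket: H₀ sin φ sin δ + cos φ cos δ sin H₀ = 1.5708×-0.80489×0.00000 + 0.59342×1.00000×1.00000 = -0.000000 + 0.593420 = 0.593420.
Inverse-square distance factor (a/d)² = 0.9679² = 0.936830.
Q̄ = (S₀/π) × 0.936830 × [bracket] = (589/π) × 0.936830 × 0.593420 = 104.2 W/m².

Q̄ ≈ 104 W/m²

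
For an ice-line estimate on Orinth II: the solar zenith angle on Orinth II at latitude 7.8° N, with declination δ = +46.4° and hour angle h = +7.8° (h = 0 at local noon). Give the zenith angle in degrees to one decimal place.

cos θ_z = sin ϕ sin δ + cos ϕ cos δ cos h = 0.098281 + 0.676918 = 0.775199.
θ_z = arccos(0.775199) = 39.2°.

θ_z = 39.2°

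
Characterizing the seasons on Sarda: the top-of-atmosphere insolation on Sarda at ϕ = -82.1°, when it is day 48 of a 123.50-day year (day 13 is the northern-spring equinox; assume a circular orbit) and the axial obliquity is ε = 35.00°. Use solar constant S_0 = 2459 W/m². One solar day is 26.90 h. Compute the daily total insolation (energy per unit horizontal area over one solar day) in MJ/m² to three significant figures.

Solar longitude: L_s = 360° × (48 − 13)/123.50 = 102.024°.
sin δ = sin 35.00° × sin 102.024° = 0.56099, so δ = +34.124°.
cos h₀ = −tan(-82.1°) tan(+34.124°) = 4.8837 ≥ 1 ⇒ polar night, h₀ = 0 and Q̄ = 0.
Daily total = Q̄ × 26.90 h × 3600 s/h = 0.00 MJ/m².

0.00 MJ/m²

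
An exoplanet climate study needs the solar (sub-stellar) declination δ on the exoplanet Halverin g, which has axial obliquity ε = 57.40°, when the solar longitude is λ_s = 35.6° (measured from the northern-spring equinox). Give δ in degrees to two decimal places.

δ = +29.37°

sin δ = sin ε · sin λ_s = sin 57.40° × sin 35.6° = 0.490411.
δ = arcsin(0.490411) = +29.37°.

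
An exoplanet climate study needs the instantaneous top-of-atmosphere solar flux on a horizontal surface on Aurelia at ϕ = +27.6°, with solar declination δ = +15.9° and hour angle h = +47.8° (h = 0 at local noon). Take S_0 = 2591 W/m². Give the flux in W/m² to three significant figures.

1.81e+03 W/m²

cos θ_z = sin ϕ sin δ + cos ϕ cos δ cos h = 0.126924 + 0.572507 = 0.699431.
Flux = S_0 · cos θ_z = 2591 × 0.699431 = 1812 W/m².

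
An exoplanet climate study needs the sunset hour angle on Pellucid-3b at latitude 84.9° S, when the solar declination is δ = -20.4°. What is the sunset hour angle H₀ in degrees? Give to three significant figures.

H₀ = 180°

Sunrise equation: cos H₀ = −tan φ · tan δ = -4.1670 ≤ −1, so the host star never sets (polar day) and H₀ = π.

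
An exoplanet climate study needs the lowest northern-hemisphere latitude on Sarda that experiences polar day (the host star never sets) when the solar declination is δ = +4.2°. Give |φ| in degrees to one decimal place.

Polar day requires cos H₀ = −tan φ tan δ ≤ −1, i.e. tan φ tan δ ≥ 1.
The boundary is |tan φ| · |tan δ| = 1, so |φ| = 90° − |δ| = 90° − 4.2° = 85.8° in the northern hemisphere.

|φ| = 85.8°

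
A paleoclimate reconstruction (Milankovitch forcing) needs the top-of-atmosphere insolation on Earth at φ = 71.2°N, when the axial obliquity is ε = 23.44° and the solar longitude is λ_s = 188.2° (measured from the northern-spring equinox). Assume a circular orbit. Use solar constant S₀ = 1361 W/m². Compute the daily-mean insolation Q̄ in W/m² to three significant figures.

Solar declination: sin δ = sin ε · sin λ_s = sin 23.44° × sin 188.2° = -0.05674, so δ = -3.252°.
cos H₀ = −tan(+71.2°) tan(-3.252°) = 0.1669, H₀ = 1.4031 rad.
Bracket: H₀ sin φ sin δ + cos φ cos δ sin H₀ = 1.4031×0.94665×-0.05674 + 0.32227×0.99839×0.98597 = -0.075365 + 0.317237 = 0.241872.
Q̄ = (S₀/π) × [bracket] = (1361/π) × 0.241872 = 104.8 W/m².

Q̄ ≈ 105 W/m²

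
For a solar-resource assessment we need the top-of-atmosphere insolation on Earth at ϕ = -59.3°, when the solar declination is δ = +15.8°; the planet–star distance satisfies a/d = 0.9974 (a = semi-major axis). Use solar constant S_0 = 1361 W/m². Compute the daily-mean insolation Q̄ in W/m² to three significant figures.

cos h₀ = −tan(-59.3°) tan(+15.800°) = 0.4766, h₀ = 1.0740 rad.
Bracket: h₀ sin ϕ sin δ + cos ϕ cos δ sin h₀ = 1.0740×-0.85985×0.27228 + 0.51054×0.96222×0.87913 = -0.251445 + 0.431874 = 0.180429.
Inverse-square distance factor (a/d)² = 0.9974² = 0.994807.
Q̄ = (S_0/π) × 0.994807 × [bracket] = (1361/π) × 0.994807 × 0.180429 = 77.76 W/m².

Q̄ ≈ 77.8 W/m²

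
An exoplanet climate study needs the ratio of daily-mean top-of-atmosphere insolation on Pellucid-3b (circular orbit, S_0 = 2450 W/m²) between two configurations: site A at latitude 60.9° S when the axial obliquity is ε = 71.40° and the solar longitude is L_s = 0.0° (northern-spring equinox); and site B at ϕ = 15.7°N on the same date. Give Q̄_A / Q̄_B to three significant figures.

— Configuration A (ϕ=-60.9°):
Solar declination: sin δ = sin ε · sin L_s = sin 71.40° × sin 0.0° = 0.00000, so δ = +0.000°.
cos h₀ = −tan(-60.9°) tan(+0.000°) = 0.0000, h₀ = 1.5708 rad.
Bracket: h₀ sin ϕ sin δ + cos ϕ cos δ sin h₀ = 1.5708×-0.87377×0.00000 + 0.48634×1.00000×1.00000 = -0.000000 + 0.486340 = 0.486340.
Q̄ = (S_0/π) × [bracket] = (2450/π) × 0.486340 = 379.28 W/m².
— Configuration B (ϕ=+15.7°):
cos h₀ = −tan(+15.7°) tan(+0.000°) = -0.0000, h₀ = 1.5708 rad.
Bracket: h₀ sin ϕ sin δ + cos ϕ cos δ sin h₀ = 1.5708×0.27060×0.00000 + 0.96269×1.00000×1.00000 = 0.000000 + 0.962690 = 0.962690.
Q̄ = (S_0/π) × [bracket] = (2450/π) × 0.962690 = 750.76 W/m².
Ratio Q̄_A / Q̄_B = 379.28 / 750.76 = 0.5052.

Q̄_A / Q̄_B ≈ 0.505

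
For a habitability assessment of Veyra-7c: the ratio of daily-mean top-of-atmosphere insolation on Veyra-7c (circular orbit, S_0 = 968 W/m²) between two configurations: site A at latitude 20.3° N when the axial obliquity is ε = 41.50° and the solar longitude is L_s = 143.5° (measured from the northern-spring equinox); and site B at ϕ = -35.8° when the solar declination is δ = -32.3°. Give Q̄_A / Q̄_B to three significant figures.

Q̄_A / Q̄_B ≈ 0.871

— Configuration A (ϕ=+20.3°):
Solar declination: sin δ = sin ε · sin L_s = sin 41.50° × sin 143.5° = 0.39414, so δ = +23.212°.
cos h₀ = −tan(+20.3°) tan(+23.212°) = -0.1586, h₀ = 1.7301 rad.
Bracket: h₀ sin ϕ sin δ + cos ϕ cos δ sin h₀ = 1.7301×0.34694×0.39414 + 0.93789×0.91905×0.98734 = 0.236579 + 0.851055 = 1.087634.
Q̄ = (S_0/π) × [bracket] = (968/π) × 1.087634 = 335.13 W/m².
— Configuration B (ϕ=-35.8°):
cos h₀ = −tan(-35.8°) tan(-32.300°) = -0.4559, h₀ = 2.0442 rad.
Bracket: h₀ sin ϕ sin δ + cos ϕ cos δ sin h₀ = 2.0442×-0.58496×-0.53435 + 0.81106×0.84526×0.89001 = 0.638962 + 0.610152 = 1.249114.
Q̄ = (S_0/π) × [bracket] = (968/π) × 1.249114 = 384.88 W/m².
Ratio Q̄_A / Q̄_B = 335.13 / 384.88 = 0.8707.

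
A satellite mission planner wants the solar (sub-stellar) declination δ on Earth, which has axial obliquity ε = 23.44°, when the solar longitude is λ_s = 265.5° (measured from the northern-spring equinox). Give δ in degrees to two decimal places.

δ = -23.36°

sin δ = sin ε · sin λ_s = sin 23.44° × sin 265.5° = -0.396562.
δ = arcsin(-0.396562) = -23.36°.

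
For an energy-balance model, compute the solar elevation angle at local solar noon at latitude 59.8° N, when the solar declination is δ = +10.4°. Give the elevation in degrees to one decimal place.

40.6°

At local noon the hour angle is zero, so the zenith angle equals |φ − δ| = |+59.8° − (+10.400°)| = 49.400°.
Elevation = 90° − 49.400° = 40.6°.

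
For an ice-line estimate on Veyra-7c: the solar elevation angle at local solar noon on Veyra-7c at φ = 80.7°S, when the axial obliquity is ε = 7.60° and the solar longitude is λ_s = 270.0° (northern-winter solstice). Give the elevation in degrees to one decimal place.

16.9°

Solar declination: sin δ = sin ε · sin λ_s = sin 7.60° × sin 270.0° = -0.13226, so δ = -7.600°.
At local noon the hour angle is zero, so the zenith angle equals |φ − δ| = |-80.7° − (-7.600°)| = 73.100°.
Elevation = 90° − 73.100° = 16.9°.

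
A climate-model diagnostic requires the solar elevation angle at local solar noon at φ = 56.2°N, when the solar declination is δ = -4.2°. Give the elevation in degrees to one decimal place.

At local noon the hour angle is zero, so the zenith angle equals |φ − δ| = |+56.2° − (-4.200°)| = 60.400°.
Elevation = 90° − 60.400° = 29.6°.

29.6°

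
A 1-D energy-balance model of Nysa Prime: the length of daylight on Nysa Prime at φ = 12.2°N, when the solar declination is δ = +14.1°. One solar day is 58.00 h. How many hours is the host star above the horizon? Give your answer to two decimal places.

cos H₀ = −tan φ · tan δ = −tan(+12.2°) × tan(+14.100°) = -0.0543, so H₀ = 1.6251 rad = 93.11°.
Daylight = 2H₀/(2π) × 58.00 h = (1.6251/π) × 58.00 = 30.00 h.

30.00 h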